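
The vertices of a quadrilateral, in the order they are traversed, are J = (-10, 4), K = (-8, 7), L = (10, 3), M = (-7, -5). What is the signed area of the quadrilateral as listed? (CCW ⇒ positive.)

-119.5

Cross-terms: -38, -94, -29, -78  ⇒  Σ = -239
Signed area = Σ/2 = -119.5 (negative ⇒ clockwise traversal).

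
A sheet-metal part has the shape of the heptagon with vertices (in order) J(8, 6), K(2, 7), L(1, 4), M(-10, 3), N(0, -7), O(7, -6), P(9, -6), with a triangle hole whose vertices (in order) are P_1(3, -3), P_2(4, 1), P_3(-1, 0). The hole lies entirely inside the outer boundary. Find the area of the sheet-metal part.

151

Outer boundary:
Apply the surveyor's formula: 2A = Σ (x_i·y_{i+1} − x_{i+1}·y_i), indices taken mod 7.
Σ = (44) + (1) + (43) + (70) + (49) + (12) + (102) = 321
Area = |Σ|/2 = 160.5.
Hole:
Σ = (15) + (1) + (3) = 19
Area = |Σ|/2 = 9.5.
Net area = 160.5 − 9.5 = 151.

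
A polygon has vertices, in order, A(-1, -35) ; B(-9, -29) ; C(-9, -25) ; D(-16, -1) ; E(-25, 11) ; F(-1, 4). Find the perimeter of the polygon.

118

|AB| = √((-8)² + (6)²) = √100 = 10
|BC| = √((0)² + (4)²) = √16 = 4
|CD| = √((-7)² + (24)²) = √625 = 25
|DE| = √((-9)² + (12)²) = √225 = 15
|EF| = √((24)² + (-7)²) = √625 = 25
|FA| = √((0)² + (-39)²) = √1521 = 39
Perimeter = 10 + 4 + 25 + 15 + 25 + 39 = 118.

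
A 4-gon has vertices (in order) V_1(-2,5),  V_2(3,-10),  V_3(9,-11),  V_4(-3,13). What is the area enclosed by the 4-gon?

Apply Gauss's area formula: 2A = Σ (x_i·y_{i+1} − x_{i+1}·y_i), indices taken mod 4.
Σ = (5) + (57) + (84) + (11) = 157
Area = |Σ|/2 = 78.5.

78.5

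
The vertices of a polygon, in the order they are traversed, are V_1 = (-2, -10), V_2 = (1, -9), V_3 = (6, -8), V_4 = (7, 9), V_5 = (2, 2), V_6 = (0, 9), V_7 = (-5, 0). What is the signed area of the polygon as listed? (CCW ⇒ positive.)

Apply the surveyor's formula: 2A = Σ (x_i·y_{i+1} − x_{i+1}·y_i), indices taken mod 7.
Σ = (28) + (46) + (110) + (-4) + (18) + (45) + (50) = 293
Signed area = Σ/2 = 146.5 (positive ⇒ counter-clockwise traversal).

146.5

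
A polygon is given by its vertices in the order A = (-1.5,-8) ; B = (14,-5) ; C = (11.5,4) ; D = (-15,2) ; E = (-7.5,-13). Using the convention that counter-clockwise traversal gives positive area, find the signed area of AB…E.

Apply the shoelace (surveyor's) formula: 2A = Σ (x_i·y_{i+1} − x_{i+1}·y_i), indices taken mod 5.
A→B: (-1.5)(-5) − (14)(-8) = 119.5
B→C: (14)(4) − (11.5)(-5) = 113.5
C→D: (11.5)(2) − (-15)(4) = 83
D→E: (-15)(-13) − (-7.5)(2) = 210
E→A: (-7.5)(-8) − (-1.5)(-13) = 40.5
Σ = 566.5
Signed area = Σ/2 = 283.25 (positive ⇒ counter-clockwise traversal).

283.25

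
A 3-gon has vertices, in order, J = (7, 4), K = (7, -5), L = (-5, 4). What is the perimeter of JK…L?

|JK| = √((0)² + (-9)²) = √81 = 9
|KL| = √((-12)² + (9)²) = √225 = 15
|LJ| = √((12)² + (0)²) = √144 = 12
Perimeter = 9 + 15 + 12 = 36.

36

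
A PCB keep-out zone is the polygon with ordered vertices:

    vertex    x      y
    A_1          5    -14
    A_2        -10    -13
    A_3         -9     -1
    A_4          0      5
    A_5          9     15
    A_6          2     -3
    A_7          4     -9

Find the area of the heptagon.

Apply Gauss's area formula: 2A = Σ (x_i·y_{i+1} − x_{i+1}·y_i), indices taken mod 7.
A_1→A_2: (5)(-13) − (-10)(-14) = -205
A_2→A_3: (-10)(-1) − (-9)(-13) = -107
A_3→A_4: (-9)(5) − (0)(-1) = -45
A_4→A_5: (0)(15) − (9)(5) = -45
A_5→A_6: (9)(-3) − (2)(15) = -57
A_6→A_7: (2)(-9) − (4)(-3) = -6
A_7→A_1: (4)(-14) − (5)(-9) = -11
Σ = -476
Area = |Σ|/2 = 238.

238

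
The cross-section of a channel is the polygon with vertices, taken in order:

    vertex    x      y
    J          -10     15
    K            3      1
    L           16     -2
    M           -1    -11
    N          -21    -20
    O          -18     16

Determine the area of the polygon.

Apply the surveyor's formula: 2A = Σ (x_i·y_{i+1} − x_{i+1}·y_i), indices taken mod 6.
J→K: (-10)(1) − (3)(15) = -55
K→L: (3)(-2) − (16)(1) = -22
L→M: (16)(-11) − (-1)(-2) = -178
M→N: (-1)(-20) − (-21)(-11) = -211
N→O: (-21)(16) − (-18)(-20) = -696
O→J: (-18)(15) − (-10)(16) = -110
Σ = -1272
Area = |Σ|/2 = 636.

636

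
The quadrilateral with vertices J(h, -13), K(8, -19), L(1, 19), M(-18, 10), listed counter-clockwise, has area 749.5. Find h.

The doubled signed area Σ (x_i y_{i+1} − x_{i+1} y_i) is linear in h.
With h=0 it equals 861; the coefficient of h is -29 (from the two edges through J).
So -29·h + 861 = 2·749.5 = 1499 ⇒ h = -22.

-22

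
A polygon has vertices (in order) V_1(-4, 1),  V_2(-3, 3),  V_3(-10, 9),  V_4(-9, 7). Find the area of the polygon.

12

Apply the surveyor's formula: 2A = Σ (x_i·y_{i+1} − x_{i+1}·y_i), indices taken mod 4.
Σ = (-9) + (3) + (11) + (19) = 24
Area = |Σ|/2 = 12.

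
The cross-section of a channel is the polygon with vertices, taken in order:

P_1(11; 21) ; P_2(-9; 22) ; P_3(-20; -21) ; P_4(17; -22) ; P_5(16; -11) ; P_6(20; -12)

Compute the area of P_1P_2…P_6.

1301

Σ = (431) + (629) + (797) + (165) + (28) + (552) = 2602
Area = |Σ|/2 = 1301.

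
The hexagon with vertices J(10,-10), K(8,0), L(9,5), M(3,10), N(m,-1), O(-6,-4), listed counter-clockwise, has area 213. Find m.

-10

Write out the shoelace sum; only the two edges meeting at N involve m:
2·Area = [(3·(-1) − m·10) + (m·(-4) − (-6)·(-1))] + 295
       = -14·m + 286 = 426
⇒ m = -10.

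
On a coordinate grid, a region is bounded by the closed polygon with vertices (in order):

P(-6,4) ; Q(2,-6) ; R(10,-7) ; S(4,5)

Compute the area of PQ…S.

99

Apply the surveyor's formula: 2A = Σ (x_i·y_{i+1} − x_{i+1}·y_i), indices taken mod 4.
Σ = (28) + (46) + (78) + (46) = 198
Area = |Σ|/2 = 99.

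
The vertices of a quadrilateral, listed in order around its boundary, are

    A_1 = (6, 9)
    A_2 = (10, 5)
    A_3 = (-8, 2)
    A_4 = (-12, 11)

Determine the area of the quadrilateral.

Apply Gauss's area formula: 2A = Σ (x_i·y_{i+1} − x_{i+1}·y_i), indices taken mod 4.
A_1→A_2: (6)(5) − (10)(9) = -60
A_2→A_3: (10)(2) − (-8)(5) = 60
A_3→A_4: (-8)(11) − (-12)(2) = -64
A_4→A_1: (-12)(9) − (6)(11) = -174
Σ = -238
Area = |Σ|/2 = 119.

119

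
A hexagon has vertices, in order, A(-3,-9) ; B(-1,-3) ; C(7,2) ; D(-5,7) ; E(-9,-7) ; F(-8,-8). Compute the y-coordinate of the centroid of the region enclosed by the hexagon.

Apply the shoelace (surveyor's) formula. First the cross-terms c_i = x_i·y_{i+1} − x_{i+1}·y_i:
  0, 19, 59, 98, 16, 48  ⇒  2A = 240, A = 120.
Then Σ (y_i + y_{i+1})·c_i = -544, so ȳ = -544 / (6·120) = -34/45.

-34/45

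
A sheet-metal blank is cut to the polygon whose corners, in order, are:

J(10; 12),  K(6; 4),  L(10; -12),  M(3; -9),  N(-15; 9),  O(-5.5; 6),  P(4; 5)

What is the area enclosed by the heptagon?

200

Apply the surveyor's formula: 2A = Σ (x_i·y_{i+1} − x_{i+1}·y_i), indices taken mod 7.
Σ = (-32) + (-112) + (-54) + (-108) + (-40.5) + (-51.5) + (-2) = -400
Area = |Σ|/2 = 200.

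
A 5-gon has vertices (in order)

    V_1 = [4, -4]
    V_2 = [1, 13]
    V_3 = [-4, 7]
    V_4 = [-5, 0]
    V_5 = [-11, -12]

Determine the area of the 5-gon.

151

Σ = (56) + (59) + (35) + (60) + (92) = 302
Area = |Σ|/2 = 151.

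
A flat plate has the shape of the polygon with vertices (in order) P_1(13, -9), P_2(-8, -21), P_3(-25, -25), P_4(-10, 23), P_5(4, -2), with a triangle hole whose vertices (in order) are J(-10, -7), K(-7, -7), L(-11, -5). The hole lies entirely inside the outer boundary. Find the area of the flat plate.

785.5

Outer boundary:
Apply the shoelace formula: 2A = Σ (x_i·y_{i+1} − x_{i+1}·y_i), indices taken mod 5.
Σ = (-345) + (-325) + (-825) + (-72) + (-10) = -1577
Area = |Σ|/2 = 788.5.
Hole:
Cross-terms: 21, -42, 27  ⇒  Σ = 6
Area = |Σ|/2 = 3.
Net area = 788.5 − 3 = 785.5.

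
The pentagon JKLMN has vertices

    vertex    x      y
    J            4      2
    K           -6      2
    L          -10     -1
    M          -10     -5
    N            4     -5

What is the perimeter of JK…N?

40

|JK| = √((-10)² + (0)²) = √100 = 10
|KL| = √((-4)² + (-3)²) = √25 = 5
|LM| = √((0)² + (-4)²) = √16 = 4
|MN| = √((14)² + (0)²) = √196 = 14
|NJ| = √((0)² + (7)²) = √49 = 7
Perimeter = 10 + 5 + 4 + 14 + 7 = 40.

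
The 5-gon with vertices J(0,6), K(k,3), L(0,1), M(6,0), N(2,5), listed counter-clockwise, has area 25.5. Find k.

The doubled signed area Σ (x_i y_{i+1} − x_{i+1} y_i) is linear in k.
With k=0 it equals 36; the coefficient of k is -5 (from the two edges through K).
So -5·k + 36 = 2·25.5 = 51 ⇒ k = -3.

-3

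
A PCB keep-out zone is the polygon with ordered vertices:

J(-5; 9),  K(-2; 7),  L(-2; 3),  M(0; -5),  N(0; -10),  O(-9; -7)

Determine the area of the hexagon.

Apply the shoelace formula: 2A = Σ (x_i·y_{i+1} − x_{i+1}·y_i), indices taken mod 6.
Σ = (-17) + (8) + (10) + (0) + (-90) + (-116) = -205
Area = |Σ|/2 = 102.5.

102.5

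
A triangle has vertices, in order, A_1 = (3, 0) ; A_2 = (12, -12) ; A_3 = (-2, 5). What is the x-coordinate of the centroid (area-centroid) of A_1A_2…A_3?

Apply Gauss's area formula. First the cross-terms c_i = x_i·y_{i+1} − x_{i+1}·y_i:
  -36, 36, -15  ⇒  2A = -15, A = -7.5.
Then Σ (x_i + x_{i+1})·c_i = -195, so x̄ = -195 / (6·(-7.5)) = 13/3.

13/3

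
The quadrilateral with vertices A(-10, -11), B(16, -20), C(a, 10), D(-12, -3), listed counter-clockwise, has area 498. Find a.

14

The doubled signed area Σ (x_i y_{i+1} − x_{i+1} y_i) is linear in a.
With a=0 it equals 758; the coefficient of a is 17 (from the two edges through C).
So 17·a + 758 = 2·498 = 996 ⇒ a = 14.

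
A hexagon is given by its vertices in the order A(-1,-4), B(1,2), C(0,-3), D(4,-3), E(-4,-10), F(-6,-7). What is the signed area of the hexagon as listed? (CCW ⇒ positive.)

-28

Apply Gauss's area formula: 2A = Σ (x_i·y_{i+1} − x_{i+1}·y_i), indices taken mod 6.
Σ = (2) + (-3) + (12) + (-52) + (-32) + (17) = -56
Signed area = Σ/2 = -28 (negative ⇒ clockwise traversal).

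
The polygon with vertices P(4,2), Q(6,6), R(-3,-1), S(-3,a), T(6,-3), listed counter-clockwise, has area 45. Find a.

Write out the shoelace sum; only the two edges meeting at S involve a:
2·Area = [((-3)·a − (-3)·(-1)) + ((-3)·(-3) − 6·a)] + 48
       = -9·a + 54 = 90
⇒ a = -4.

-4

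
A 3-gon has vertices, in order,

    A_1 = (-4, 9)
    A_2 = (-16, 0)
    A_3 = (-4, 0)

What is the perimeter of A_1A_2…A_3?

|A_1A_2| = √((-12)² + (-9)²) = √225 = 15
|A_2A_3| = √((12)² + (0)²) = √144 = 12
|A_3A_1| = √((0)² + (9)²) = √81 = 9
Perimeter = 15 + 12 + 9 = 36.

36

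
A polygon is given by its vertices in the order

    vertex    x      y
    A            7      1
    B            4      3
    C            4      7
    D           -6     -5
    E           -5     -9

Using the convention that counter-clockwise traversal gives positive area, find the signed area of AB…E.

71

Apply the shoelace formula: 2A = Σ (x_i·y_{i+1} − x_{i+1}·y_i), indices taken mod 5.
A→B: (7)(3) − (4)(1) = 17
B→C: (4)(7) − (4)(3) = 16
C→D: (4)(-5) − (-6)(7) = 22
D→E: (-6)(-9) − (-5)(-5) = 29
E→A: (-5)(1) − (7)(-9) = 58
Σ = 142
Signed area = Σ/2 = 71 (positive ⇒ counter-clockwise traversal).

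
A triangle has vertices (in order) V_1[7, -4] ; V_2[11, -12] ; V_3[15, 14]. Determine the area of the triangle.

68

Cross-terms: -40, 334, -158  ⇒  Σ = 136
Area = |Σ|/2 = 68.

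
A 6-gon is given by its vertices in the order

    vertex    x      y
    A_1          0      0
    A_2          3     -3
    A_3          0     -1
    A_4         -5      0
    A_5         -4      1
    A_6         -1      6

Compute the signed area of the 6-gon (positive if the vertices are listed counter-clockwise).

-18

Apply the shoelace (surveyor's) formula: 2A = Σ (x_i·y_{i+1} − x_{i+1}·y_i), indices taken mod 6.
Σ = (0) + (-3) + (-5) + (-5) + (-23) + (0) = -36
Signed area = Σ/2 = -18 (negative ⇒ clockwise traversal).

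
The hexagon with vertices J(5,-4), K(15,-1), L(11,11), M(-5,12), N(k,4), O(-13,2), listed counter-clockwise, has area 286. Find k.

Write out the shoelace sum; only the two edges meeting at N involve k:
2·Area = [((-5)·4 − k·12) + (k·2 − (-13)·4)] + 460
       = -10·k + 492 = 572
⇒ k = -8.

-8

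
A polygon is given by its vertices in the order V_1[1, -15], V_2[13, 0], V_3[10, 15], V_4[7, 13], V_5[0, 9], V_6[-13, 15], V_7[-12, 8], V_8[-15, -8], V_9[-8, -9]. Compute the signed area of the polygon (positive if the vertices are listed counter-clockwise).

543.5

Apply the shoelace formula: 2A = Σ (x_i·y_{i+1} − x_{i+1}·y_i), indices taken mod 9.
Σ = (195) + (195) + (25) + (63) + (117) + (76) + (216) + (71) + (129) = 1087
Signed area = Σ/2 = 543.5 (positive ⇒ counter-clockwise traversal).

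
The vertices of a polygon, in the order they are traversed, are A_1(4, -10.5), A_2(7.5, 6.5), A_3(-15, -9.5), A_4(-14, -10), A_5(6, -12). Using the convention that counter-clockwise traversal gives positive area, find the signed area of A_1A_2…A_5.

Σ = (104.75) + (26.25) + (17) + (228) + (-15) = 361
Signed area = Σ/2 = 180.5 (positive ⇒ counter-clockwise traversal).

180.5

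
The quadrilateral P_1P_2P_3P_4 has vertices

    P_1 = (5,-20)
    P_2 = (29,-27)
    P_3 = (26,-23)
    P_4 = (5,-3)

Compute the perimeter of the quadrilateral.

76

|P_1P_2| = √((24)² + (-7)²) = √625 = 25
|P_2P_3| = √((-3)² + (4)²) = √25 = 5
|P_3P_4| = √((-21)² + (20)²) = √841 = 29
|P_4P_1| = √((0)² + (-17)²) = √289 = 17
Perimeter = 25 + 5 + 29 + 17 = 76.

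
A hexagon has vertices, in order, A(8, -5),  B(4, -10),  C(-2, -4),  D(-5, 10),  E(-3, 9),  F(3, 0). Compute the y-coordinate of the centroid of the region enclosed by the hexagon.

-237/193

Apply the shoelace formula. First the cross-terms c_i = x_i·y_{i+1} − x_{i+1}·y_i:
  -60, -36, -40, -15, -27, -15  ⇒  2A = -193, A = -96.5.
Then Σ (y_i + y_{i+1})·c_i = 711, so ȳ = 711 / (6·(-96.5)) = -237/193.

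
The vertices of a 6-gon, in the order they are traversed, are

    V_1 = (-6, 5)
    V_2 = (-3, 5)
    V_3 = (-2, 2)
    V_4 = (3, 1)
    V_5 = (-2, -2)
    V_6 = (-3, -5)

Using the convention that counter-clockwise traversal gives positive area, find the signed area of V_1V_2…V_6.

-32

Apply the shoelace formula: 2A = Σ (x_i·y_{i+1} − x_{i+1}·y_i), indices taken mod 6.
V_1→V_2: (-6)(5) − (-3)(5) = -15
V_2→V_3: (-3)(2) − (-2)(5) = 4
V_3→V_4: (-2)(1) − (3)(2) = -8
V_4→V_5: (3)(-2) − (-2)(1) = -4
V_5→V_6: (-2)(-5) − (-3)(-2) = 4
V_6→V_1: (-3)(5) − (-6)(-5) = -45
Σ = -64
Signed area = Σ/2 = -32 (negative ⇒ clockwise traversal).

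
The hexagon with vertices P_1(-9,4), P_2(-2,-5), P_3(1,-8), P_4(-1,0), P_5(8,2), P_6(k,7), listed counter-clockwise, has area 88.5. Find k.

-3

Write out the shoelace sum; only the two edges meeting at P_6 involve k:
2·Area = [(8·7 − k·2) + (k·4 − (-9)·7)] + 64
       = 2·k + 183 = 177
⇒ k = -3.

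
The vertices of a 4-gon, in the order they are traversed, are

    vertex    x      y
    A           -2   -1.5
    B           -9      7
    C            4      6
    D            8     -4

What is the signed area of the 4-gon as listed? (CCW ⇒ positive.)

Σ = (-27.5) + (-82) + (-64) + (-20) = -193.5
Signed area = Σ/2 = -96.75 (negative ⇒ clockwise traversal).

-96.75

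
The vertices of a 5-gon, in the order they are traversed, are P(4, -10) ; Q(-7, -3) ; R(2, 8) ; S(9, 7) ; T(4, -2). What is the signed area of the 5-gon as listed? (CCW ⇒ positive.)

-134

Apply the shoelace formula: 2A = Σ (x_i·y_{i+1} − x_{i+1}·y_i), indices taken mod 5.
Σ = (-82) + (-50) + (-58) + (-46) + (-32) = -268
Signed area = Σ/2 = -134 (negative ⇒ clockwise traversal).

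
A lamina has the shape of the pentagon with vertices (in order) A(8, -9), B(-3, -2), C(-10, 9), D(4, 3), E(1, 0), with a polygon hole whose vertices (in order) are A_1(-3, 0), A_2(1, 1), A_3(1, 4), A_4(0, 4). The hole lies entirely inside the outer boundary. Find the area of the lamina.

Outer boundary:
Apply Gauss's area formula: 2A = Σ (x_i·y_{i+1} − x_{i+1}·y_i), indices taken mod 5.
Σ = (-43) + (-47) + (-66) + (-3) + (-9) = -168
Area = |Σ|/2 = 84.
Hole:
Apply the shoelace (surveyor's) formula: 2A = Σ (x_i·y_{i+1} − x_{i+1}·y_i), indices taken mod 4.
Σ = (-3) + (3) + (4) + (12) = 16
Area = |Σ|/2 = 8.
Net area = 84 − 8 = 76.

76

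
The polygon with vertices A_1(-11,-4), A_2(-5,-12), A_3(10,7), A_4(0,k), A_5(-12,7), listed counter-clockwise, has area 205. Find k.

4

Write out the shoelace sum; only the two edges meeting at A_4 involve k:
2·Area = [(10·k − 0·7) + (0·7 − (-12)·k)] + 322
       = 22·k + 322 = 410
⇒ k = 4.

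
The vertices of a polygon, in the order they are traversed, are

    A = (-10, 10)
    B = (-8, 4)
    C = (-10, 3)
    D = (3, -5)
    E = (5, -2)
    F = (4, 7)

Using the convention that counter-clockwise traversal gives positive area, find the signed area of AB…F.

134.5

Apply the shoelace formula: 2A = Σ (x_i·y_{i+1} − x_{i+1}·y_i), indices taken mod 6.
Σ = (40) + (16) + (41) + (19) + (43) + (110) = 269
Signed area = Σ/2 = 134.5 (positive ⇒ counter-clockwise traversal).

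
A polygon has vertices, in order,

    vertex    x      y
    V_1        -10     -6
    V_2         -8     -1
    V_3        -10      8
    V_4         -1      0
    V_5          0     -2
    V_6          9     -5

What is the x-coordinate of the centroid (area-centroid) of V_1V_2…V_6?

Apply the shoelace formula. First the cross-terms c_i = x_i·y_{i+1} − x_{i+1}·y_i:
  -38, -74, 8, 2, 18, -104  ⇒  2A = -188, A = -94.
Then Σ (x_i + x_{i+1})·c_i = 2192, so x̄ = 2192 / (6·(-94)) = -548/141.

-548/141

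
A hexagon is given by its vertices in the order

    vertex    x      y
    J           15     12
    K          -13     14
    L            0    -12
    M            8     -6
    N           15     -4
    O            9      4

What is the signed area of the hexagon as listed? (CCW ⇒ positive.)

Cross-terms: 366, 156, 96, 58, 96, 48  ⇒  Σ = 820
Signed area = Σ/2 = 410 (positive ⇒ counter-clockwise traversal).

410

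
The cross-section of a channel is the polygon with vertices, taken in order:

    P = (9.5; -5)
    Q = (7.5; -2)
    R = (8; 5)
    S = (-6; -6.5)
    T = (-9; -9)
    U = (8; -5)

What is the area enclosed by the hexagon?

Apply the shoelace (surveyor's) formula: 2A = Σ (x_i·y_{i+1} − x_{i+1}·y_i), indices taken mod 6.
P→Q: (9.5)(-2) − (7.5)(-5) = 18.5
Q→R: (7.5)(5) − (8)(-2) = 53.5
R→S: (8)(-6.5) − (-6)(5) = -22
S→T: (-6)(-9) − (-9)(-6.5) = -4.5
T→U: (-9)(-5) − (8)(-9) = 117
U→P: (8)(-5) − (9.5)(-5) = 7.5
Σ = 170
Area = |Σ|/2 = 85.

85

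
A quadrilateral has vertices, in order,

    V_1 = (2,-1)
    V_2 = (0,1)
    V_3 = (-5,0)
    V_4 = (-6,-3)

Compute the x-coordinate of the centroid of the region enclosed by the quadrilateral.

-39/17

Apply Gauss's area formula. First the cross-terms c_i = x_i·y_{i+1} − x_{i+1}·y_i:
  2, 5, 15, 12  ⇒  2A = 34, A = 17.
Then Σ (x_i + x_{i+1})·c_i = -234, so x̄ = -234 / (6·17) = -39/17.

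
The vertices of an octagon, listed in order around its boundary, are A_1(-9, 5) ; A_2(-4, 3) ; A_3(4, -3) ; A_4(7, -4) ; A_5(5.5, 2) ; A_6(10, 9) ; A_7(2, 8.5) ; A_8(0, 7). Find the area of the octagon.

Apply the surveyor's formula: 2A = Σ (x_i·y_{i+1} − x_{i+1}·y_i), indices taken mod 8.
Σ = (-7) + (0) + (5) + (36) + (29.5) + (67) + (14) + (63) = 207.5
Area = |Σ|/2 = 103.75.

103.75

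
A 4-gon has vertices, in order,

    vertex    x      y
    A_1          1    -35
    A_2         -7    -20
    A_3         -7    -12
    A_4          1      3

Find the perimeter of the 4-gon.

80

|A_1A_2| = √((-8)² + (15)²) = √289 = 17
|A_2A_3| = √((0)² + (8)²) = √64 = 8
|A_3A_4| = √((8)² + (15)²) = √289 = 17
|A_4A_1| = √((0)² + (-38)²) = √1444 = 38
Perimeter = 17 + 8 + 17 + 38 = 80.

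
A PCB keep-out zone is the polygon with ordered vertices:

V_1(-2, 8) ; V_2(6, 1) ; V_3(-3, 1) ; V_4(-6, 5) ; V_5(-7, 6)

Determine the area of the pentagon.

47.5

Apply the shoelace formula: 2A = Σ (x_i·y_{i+1} − x_{i+1}·y_i), indices taken mod 5.
Σ = (-50) + (9) + (-9) + (-1) + (-44) = -95
Area = |Σ|/2 = 47.5.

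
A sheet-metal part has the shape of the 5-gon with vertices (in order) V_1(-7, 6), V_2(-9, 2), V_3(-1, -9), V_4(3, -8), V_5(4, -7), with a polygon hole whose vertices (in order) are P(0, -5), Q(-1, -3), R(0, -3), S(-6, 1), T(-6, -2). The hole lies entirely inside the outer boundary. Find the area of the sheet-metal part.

58

Outer boundary:
Apply the surveyor's formula: 2A = Σ (x_i·y_{i+1} − x_{i+1}·y_i), indices taken mod 5.
Σ = (40) + (83) + (35) + (11) + (-25) = 144
Area = |Σ|/2 = 72.
Hole:
Cross-terms: -5, 3, -18, 18, 30  ⇒  Σ = 28
Area = |Σ|/2 = 14.
Net area = 72 − 14 = 58.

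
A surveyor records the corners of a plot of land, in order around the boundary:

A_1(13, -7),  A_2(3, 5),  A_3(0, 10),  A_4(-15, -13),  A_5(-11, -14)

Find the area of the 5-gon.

296

Apply Gauss's area formula: 2A = Σ (x_i·y_{i+1} − x_{i+1}·y_i), indices taken mod 5.
Σ = (86) + (30) + (150) + (67) + (259) = 592
Area = |Σ|/2 = 296.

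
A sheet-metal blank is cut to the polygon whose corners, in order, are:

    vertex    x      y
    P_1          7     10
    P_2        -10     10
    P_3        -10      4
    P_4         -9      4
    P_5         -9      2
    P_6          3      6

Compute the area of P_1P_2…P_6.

86

Cross-terms: 170, 60, -4, 18, -60, -12  ⇒  Σ = 172
Area = |Σ|/2 = 86.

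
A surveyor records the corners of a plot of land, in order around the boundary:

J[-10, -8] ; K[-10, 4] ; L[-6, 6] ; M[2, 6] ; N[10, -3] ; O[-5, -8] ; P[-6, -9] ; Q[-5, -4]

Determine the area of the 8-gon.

Apply the shoelace formula: 2A = Σ (x_i·y_{i+1} − x_{i+1}·y_i), indices taken mod 8.
Σ = (-120) + (-36) + (-48) + (-66) + (-95) + (-3) + (-21) + (0) = -389
Area = |Σ|/2 = 194.5.

194.5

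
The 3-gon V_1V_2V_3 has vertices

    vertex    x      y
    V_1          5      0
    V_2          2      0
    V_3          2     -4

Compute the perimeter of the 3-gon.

|V_1V_2| = √((-3)² + (0)²) = √9 = 3
|V_2V_3| = √((0)² + (-4)²) = √16 = 4
|V_3V_1| = √((3)² + (4)²) = √25 = 5
Perimeter = 3 + 4 + 5 = 12.

12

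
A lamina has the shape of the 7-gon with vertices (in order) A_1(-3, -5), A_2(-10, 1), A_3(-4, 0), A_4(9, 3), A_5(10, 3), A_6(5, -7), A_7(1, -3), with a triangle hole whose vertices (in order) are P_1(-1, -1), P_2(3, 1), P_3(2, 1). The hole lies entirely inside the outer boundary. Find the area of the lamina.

Outer boundary:
Σ = (-53) + (4) + (-12) + (-3) + (-85) + (-8) + (-14) = -171
Area = |Σ|/2 = 85.5.
Hole:
Σ = (2) + (1) + (-1) = 2
Area = |Σ|/2 = 1.
Net area = 85.5 − 1 = 84.5.

84.5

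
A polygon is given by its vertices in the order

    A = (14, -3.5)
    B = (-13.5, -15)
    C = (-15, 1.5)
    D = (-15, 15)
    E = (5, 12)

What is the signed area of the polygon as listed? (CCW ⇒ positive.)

-572.75

Apply the surveyor's formula: 2A = Σ (x_i·y_{i+1} − x_{i+1}·y_i), indices taken mod 5.
Σ = (-257.25) + (-245.25) + (-202.5) + (-255) + (-185.5) = -1145.5
Signed area = Σ/2 = -572.75 (negative ⇒ clockwise traversal).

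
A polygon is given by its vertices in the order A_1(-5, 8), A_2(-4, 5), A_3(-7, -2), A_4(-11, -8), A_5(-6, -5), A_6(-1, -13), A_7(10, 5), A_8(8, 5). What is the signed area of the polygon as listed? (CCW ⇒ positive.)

194

Apply the shoelace formula: 2A = Σ (x_i·y_{i+1} − x_{i+1}·y_i), indices taken mod 8.
A_1→A_2: (-5)(5) − (-4)(8) = 7
A_2→A_3: (-4)(-2) − (-7)(5) = 43
A_3→A_4: (-7)(-8) − (-11)(-2) = 34
A_4→A_5: (-11)(-5) − (-6)(-8) = 7
A_5→A_6: (-6)(-13) − (-1)(-5) = 73
A_6→A_7: (-1)(5) − (10)(-13) = 125
A_7→A_8: (10)(5) − (8)(5) = 10
A_8→A_1: (8)(8) − (-5)(5) = 89
Σ = 388
Signed area = Σ/2 = 194 (positive ⇒ counter-clockwise traversal).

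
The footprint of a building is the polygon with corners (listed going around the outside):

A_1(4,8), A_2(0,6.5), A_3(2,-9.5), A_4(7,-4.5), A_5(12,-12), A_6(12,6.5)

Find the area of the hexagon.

166.25

Apply the shoelace (surveyor's) formula: 2A = Σ (x_i·y_{i+1} − x_{i+1}·y_i), indices taken mod 6.
Σ = (26) + (-13) + (57.5) + (-30) + (222) + (70) = 332.5
Area = |Σ|/2 = 166.25.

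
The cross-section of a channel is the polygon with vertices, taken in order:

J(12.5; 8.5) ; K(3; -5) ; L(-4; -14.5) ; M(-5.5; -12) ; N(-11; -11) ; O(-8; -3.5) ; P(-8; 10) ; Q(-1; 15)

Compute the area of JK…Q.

Apply the surveyor's formula: 2A = Σ (x_i·y_{i+1} − x_{i+1}·y_i), indices taken mod 8.
Σ = (-88) + (-63.5) + (-31.75) + (-71.5) + (-49.5) + (-108) + (-110) + (-196) = -718.25
Area = |Σ|/2 = 359.125.

359.125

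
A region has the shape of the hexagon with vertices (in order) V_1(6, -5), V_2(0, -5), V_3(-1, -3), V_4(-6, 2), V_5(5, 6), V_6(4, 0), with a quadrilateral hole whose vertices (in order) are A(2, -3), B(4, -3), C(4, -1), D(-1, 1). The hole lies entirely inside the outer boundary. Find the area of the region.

Outer boundary:
Cross-terms: -30, -5, -20, -46, -24, -20  ⇒  Σ = -145
Area = |Σ|/2 = 72.5.
Hole:
Apply the shoelace (surveyor's) formula: 2A = Σ (x_i·y_{i+1} − x_{i+1}·y_i), indices taken mod 4.
Σ = (6) + (8) + (3) + (1) = 18
Area = |Σ|/2 = 9.
Net area = 72.5 − 9 = 63.5.

63.5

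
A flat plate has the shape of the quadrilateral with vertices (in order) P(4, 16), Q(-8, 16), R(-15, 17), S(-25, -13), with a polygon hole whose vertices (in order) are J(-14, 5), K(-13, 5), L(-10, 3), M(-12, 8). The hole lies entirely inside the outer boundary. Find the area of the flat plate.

Outer boundary:
Apply the surveyor's formula: 2A = Σ (x_i·y_{i+1} − x_{i+1}·y_i), indices taken mod 4.
Σ = (192) + (104) + (620) + (-348) = 568
Area = |Σ|/2 = 284.
Hole:
J→K: (-14)(5) − (-13)(5) = -5
K→L: (-13)(3) − (-10)(5) = 11
L→M: (-10)(8) − (-12)(3) = -44
M→J: (-12)(5) − (-14)(8) = 52
Σ = 14
Area = |Σ|/2 = 7.
Net area = 284 − 7 = 277.

277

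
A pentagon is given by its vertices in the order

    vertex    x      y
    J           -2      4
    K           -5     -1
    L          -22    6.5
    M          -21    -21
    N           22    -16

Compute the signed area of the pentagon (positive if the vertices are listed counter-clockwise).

710

Apply the shoelace (surveyor's) formula: 2A = Σ (x_i·y_{i+1} − x_{i+1}·y_i), indices taken mod 5.
Σ = (22) + (-54.5) + (598.5) + (798) + (56) = 1420
Signed area = Σ/2 = 710 (positive ⇒ counter-clockwise traversal).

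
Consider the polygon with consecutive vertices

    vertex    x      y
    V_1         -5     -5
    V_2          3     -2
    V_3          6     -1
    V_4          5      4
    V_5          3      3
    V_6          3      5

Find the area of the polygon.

41

Apply Gauss's area formula: 2A = Σ (x_i·y_{i+1} − x_{i+1}·y_i), indices taken mod 6.
Σ = (25) + (9) + (29) + (3) + (6) + (10) = 82
Area = |Σ|/2 = 41.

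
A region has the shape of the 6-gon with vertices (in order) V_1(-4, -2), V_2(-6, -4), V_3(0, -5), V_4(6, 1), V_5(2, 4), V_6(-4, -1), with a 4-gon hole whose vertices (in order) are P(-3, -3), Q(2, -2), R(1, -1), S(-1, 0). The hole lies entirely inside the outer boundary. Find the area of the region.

Outer boundary:
Apply the surveyor's formula: 2A = Σ (x_i·y_{i+1} − x_{i+1}·y_i), indices taken mod 6.
Cross-terms: 4, 30, 30, 22, 14, 4  ⇒  Σ = 104
Area = |Σ|/2 = 52.
Hole:
Apply the shoelace (surveyor's) formula: 2A = Σ (x_i·y_{i+1} − x_{i+1}·y_i), indices taken mod 4.
Σ = (12) + (0) + (-1) + (3) = 14
Area = |Σ|/2 = 7.
Net area = 52 − 7 = 45.

45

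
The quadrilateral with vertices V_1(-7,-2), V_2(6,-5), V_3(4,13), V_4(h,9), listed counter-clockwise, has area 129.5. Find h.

-1

The doubled signed area Σ (x_i y_{i+1} − x_{i+1} y_i) is linear in h.
With h=0 it equals 244; the coefficient of h is -15 (from the two edges through V_4).
So -15·h + 244 = 2·129.5 = 259 ⇒ h = -1.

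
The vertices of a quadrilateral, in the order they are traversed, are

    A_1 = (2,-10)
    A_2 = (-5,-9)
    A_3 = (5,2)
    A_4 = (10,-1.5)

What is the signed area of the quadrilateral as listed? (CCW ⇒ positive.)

-78.75

Σ = (-68) + (35) + (-27.5) + (-97) = -157.5
Signed area = Σ/2 = -78.75 (negative ⇒ clockwise traversal).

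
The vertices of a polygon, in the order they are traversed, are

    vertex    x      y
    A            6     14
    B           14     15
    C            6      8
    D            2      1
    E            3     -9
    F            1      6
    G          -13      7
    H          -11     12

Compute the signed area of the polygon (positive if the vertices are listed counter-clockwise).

Σ = (-106) + (22) + (-10) + (-21) + (27) + (85) + (-79) + (-226) = -308
Signed area = Σ/2 = -154 (negative ⇒ clockwise traversal).

-154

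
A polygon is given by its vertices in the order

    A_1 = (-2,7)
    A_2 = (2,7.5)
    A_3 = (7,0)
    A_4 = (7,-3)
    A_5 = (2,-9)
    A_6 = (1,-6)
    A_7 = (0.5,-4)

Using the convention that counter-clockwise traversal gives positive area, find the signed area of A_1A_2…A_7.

Apply the surveyor's formula: 2A = Σ (x_i·y_{i+1} − x_{i+1}·y_i), indices taken mod 7.
Σ = (-29) + (-52.5) + (-21) + (-57) + (-3) + (-1) + (-4.5) = -168
Signed area = Σ/2 = -84 (negative ⇒ clockwise traversal).

-84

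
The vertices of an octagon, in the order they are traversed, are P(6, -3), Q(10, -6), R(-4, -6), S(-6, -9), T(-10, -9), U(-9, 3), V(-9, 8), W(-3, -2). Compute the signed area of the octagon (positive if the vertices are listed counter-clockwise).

-109.5

Σ = (-6) + (-84) + (0) + (-36) + (-111) + (-45) + (42) + (21) = -219
Signed area = Σ/2 = -109.5 (negative ⇒ clockwise traversal).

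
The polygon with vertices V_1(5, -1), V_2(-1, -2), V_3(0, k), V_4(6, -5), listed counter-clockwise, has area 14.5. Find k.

-3

The doubled signed area Σ (x_i y_{i+1} − x_{i+1} y_i) is linear in k.
With k=0 it equals 8; the coefficient of k is -7 (from the two edges through V_3).
So -7·k + 8 = 2·14.5 = 29 ⇒ k = -3.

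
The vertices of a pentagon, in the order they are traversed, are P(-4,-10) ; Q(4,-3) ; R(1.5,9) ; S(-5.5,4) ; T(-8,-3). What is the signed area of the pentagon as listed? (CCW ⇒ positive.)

132.25

P→Q: (-4)(-3) − (4)(-10) = 52
Q→R: (4)(9) − (1.5)(-3) = 40.5
R→S: (1.5)(4) − (-5.5)(9) = 55.5
S→T: (-5.5)(-3) − (-8)(4) = 48.5
T→P: (-8)(-10) − (-4)(-3) = 68
Σ = 264.5
Signed area = Σ/2 = 132.25 (positive ⇒ counter-clockwise traversal).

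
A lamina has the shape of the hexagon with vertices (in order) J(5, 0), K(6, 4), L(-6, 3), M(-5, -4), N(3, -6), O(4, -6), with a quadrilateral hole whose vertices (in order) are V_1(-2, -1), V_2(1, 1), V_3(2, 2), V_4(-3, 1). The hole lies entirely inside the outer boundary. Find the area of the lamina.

Outer boundary:
Apply the shoelace (surveyor's) formula: 2A = Σ (x_i·y_{i+1} − x_{i+1}·y_i), indices taken mod 6.
Σ = (20) + (42) + (39) + (42) + (6) + (30) = 179
Area = |Σ|/2 = 89.5.
Hole:
Apply the shoelace formula: 2A = Σ (x_i·y_{i+1} − x_{i+1}·y_i), indices taken mod 4.
Cross-terms: -1, 0, 8, 5  ⇒  Σ = 12
Area = |Σ|/2 = 6.
Net area = 89.5 − 6 = 83.5.

83.5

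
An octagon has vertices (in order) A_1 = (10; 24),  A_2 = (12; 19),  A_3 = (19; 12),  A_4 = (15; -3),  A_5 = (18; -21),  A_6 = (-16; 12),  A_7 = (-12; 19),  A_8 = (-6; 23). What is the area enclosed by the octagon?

814.5

Apply the shoelace (surveyor's) formula: 2A = Σ (x_i·y_{i+1} − x_{i+1}·y_i), indices taken mod 8.
Σ = (-98) + (-217) + (-237) + (-261) + (-120) + (-160) + (-162) + (-374) = -1629
Area = |Σ|/2 = 814.5.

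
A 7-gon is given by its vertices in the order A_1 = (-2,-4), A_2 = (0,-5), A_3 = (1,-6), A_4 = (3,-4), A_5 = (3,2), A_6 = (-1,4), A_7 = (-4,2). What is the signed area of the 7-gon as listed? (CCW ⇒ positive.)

47.5

Apply the shoelace (surveyor's) formula: 2A = Σ (x_i·y_{i+1} − x_{i+1}·y_i), indices taken mod 7.
A_1→A_2: (-2)(-5) − (0)(-4) = 10
A_2→A_3: (0)(-6) − (1)(-5) = 5
A_3→A_4: (1)(-4) − (3)(-6) = 14
A_4→A_5: (3)(2) − (3)(-4) = 18
A_5→A_6: (3)(4) − (-1)(2) = 14
A_6→A_7: (-1)(2) − (-4)(4) = 14
A_7→A_1: (-4)(-4) − (-2)(2) = 20
Σ = 95
Signed area = Σ/2 = 47.5 (positive ⇒ counter-clockwise traversal).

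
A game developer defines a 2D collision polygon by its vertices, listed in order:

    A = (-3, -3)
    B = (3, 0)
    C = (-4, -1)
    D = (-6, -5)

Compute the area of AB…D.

11.5

Cross-terms: 9, -3, 14, 3  ⇒  Σ = 23
Area = |Σ|/2 = 11.5.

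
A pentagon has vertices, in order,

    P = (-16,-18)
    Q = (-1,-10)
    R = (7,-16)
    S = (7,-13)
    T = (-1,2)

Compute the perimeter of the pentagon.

72

|PQ| = √((15)² + (8)²) = √289 = 17
|QR| = √((8)² + (-6)²) = √100 = 10
|RS| = √((0)² + (3)²) = √9 = 3
|ST| = √((-8)² + (15)²) = √289 = 17
|TP| = √((-15)² + (-20)²) = √625 = 25
Perimeter = 17 + 10 + 3 + 17 + 25 = 72.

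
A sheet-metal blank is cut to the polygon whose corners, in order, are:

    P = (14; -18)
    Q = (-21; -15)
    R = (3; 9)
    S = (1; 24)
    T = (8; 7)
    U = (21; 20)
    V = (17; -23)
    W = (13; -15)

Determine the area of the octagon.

Cross-terms: -588, -144, 63, -185, 13, -823, 44, -24  ⇒  Σ = -1644
Area = |Σ|/2 = 822.

822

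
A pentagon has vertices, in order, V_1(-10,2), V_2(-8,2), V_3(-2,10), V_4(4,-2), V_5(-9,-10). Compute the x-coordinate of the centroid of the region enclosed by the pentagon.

Apply the surveyor's formula. First the cross-terms c_i = x_i·y_{i+1} − x_{i+1}·y_i:
  -4, -76, -36, -58, -118  ⇒  2A = -292, A = -146.
Then Σ (x_i + x_{i+1})·c_i = 3292, so x̄ = 3292 / (6·(-146)) = -823/219.

-823/219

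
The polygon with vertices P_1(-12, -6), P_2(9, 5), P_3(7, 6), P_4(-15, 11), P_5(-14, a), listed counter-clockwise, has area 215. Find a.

Write out the shoelace sum; only the two edges meeting at P_5 involve a:
2·Area = [((-15)·a − (-14)·11) + ((-14)·(-6) − (-12)·a)] + 180
       = -3·a + 418 = 430
⇒ a = -4.

-4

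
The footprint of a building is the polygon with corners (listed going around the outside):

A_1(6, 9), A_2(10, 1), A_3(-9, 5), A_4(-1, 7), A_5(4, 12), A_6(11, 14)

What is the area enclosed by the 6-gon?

92

Apply Gauss's area formula: 2A = Σ (x_i·y_{i+1} − x_{i+1}·y_i), indices taken mod 6.
Σ = (-84) + (59) + (-58) + (-40) + (-76) + (15) = -184
Area = |Σ|/2 = 92.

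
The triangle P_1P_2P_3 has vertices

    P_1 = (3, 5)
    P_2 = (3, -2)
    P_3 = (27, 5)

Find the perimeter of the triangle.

56

|P_1P_2| = √((0)² + (-7)²) = √49 = 7
|P_2P_3| = √((24)² + (7)²) = √625 = 25
|P_3P_1| = √((-24)² + (0)²) = √576 = 24
Perimeter = 7 + 25 + 24 = 56.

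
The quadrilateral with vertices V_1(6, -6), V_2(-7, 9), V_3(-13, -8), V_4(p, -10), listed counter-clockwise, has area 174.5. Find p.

-13

Write out the shoelace sum; only the two edges meeting at V_4 involve p:
2·Area = [((-13)·(-10) − p·(-8)) + (p·(-6) − 6·(-10))] + 185
       = 2·p + 375 = 349
⇒ p = -13.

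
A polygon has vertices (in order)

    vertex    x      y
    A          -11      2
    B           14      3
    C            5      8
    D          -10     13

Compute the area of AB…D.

152

Cross-terms: -61, 97, 145, 123  ⇒  Σ = 304
Area = |Σ|/2 = 152.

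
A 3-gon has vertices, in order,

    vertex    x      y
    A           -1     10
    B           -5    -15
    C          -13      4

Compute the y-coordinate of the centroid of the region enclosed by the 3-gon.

Apply the shoelace (surveyor's) formula. First the cross-terms c_i = x_i·y_{i+1} − x_{i+1}·y_i:
  65, -215, -126  ⇒  2A = -276, A = -138.
Then Σ (y_i + y_{i+1})·c_i = 276, so ȳ = 276 / (6·(-138)) = -1/3.

-1/3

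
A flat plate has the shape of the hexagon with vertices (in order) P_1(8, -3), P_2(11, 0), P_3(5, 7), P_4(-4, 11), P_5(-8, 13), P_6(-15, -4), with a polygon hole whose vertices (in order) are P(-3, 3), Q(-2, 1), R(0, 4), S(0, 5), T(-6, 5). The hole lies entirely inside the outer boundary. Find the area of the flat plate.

Outer boundary:
Apply Gauss's area formula: 2A = Σ (x_i·y_{i+1} − x_{i+1}·y_i), indices taken mod 6.
Σ = (33) + (77) + (83) + (36) + (227) + (77) = 533
Area = |Σ|/2 = 266.5.
Hole:
Apply Gauss's area formula: 2A = Σ (x_i·y_{i+1} − x_{i+1}·y_i), indices taken mod 5.
Σ = (3) + (-8) + (0) + (30) + (-3) = 22
Area = |Σ|/2 = 11.
Net area = 266.5 − 11 = 255.5.

255.5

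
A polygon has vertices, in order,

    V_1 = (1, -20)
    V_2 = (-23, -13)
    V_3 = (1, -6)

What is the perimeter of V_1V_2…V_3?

64

|V_1V_2| = √((-24)² + (7)²) = √625 = 25
|V_2V_3| = √((24)² + (7)²) = √625 = 25
|V_3V_1| = √((0)² + (-14)²) = √196 = 14
Perimeter = 25 + 25 + 14 = 64.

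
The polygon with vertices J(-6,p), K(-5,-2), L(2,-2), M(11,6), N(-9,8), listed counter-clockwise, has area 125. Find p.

The doubled signed area Σ (x_i y_{i+1} − x_{i+1} y_i) is linear in p.
With p=0 it equals 250; the coefficient of p is -4 (from the two edges through J).
So -4·p + 250 = 2·125 = 250 ⇒ p = 0.

0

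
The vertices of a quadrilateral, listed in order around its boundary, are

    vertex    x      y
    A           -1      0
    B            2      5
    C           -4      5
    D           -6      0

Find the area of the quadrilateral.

Apply Gauss's area formula: 2A = Σ (x_i·y_{i+1} − x_{i+1}·y_i), indices taken mod 4.
Cross-terms: -5, 30, 30, 0  ⇒  Σ = 55
Area = |Σ|/2 = 27.5.

27.5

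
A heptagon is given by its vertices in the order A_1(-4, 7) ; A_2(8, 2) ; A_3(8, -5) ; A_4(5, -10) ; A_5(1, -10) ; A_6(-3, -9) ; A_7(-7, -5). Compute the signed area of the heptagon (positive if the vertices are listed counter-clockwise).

Apply Gauss's area formula: 2A = Σ (x_i·y_{i+1} − x_{i+1}·y_i), indices taken mod 7.
Cross-terms: -64, -56, -55, -40, -39, -48, -69  ⇒  Σ = -371
Signed area = Σ/2 = -185.5 (negative ⇒ clockwise traversal).

-185.5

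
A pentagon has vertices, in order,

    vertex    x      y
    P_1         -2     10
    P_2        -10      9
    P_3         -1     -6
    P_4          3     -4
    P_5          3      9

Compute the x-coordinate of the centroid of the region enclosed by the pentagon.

Apply the shoelace (surveyor's) formula. First the cross-terms c_i = x_i·y_{i+1} − x_{i+1}·y_i:
  82, 69, 22, 39, 48  ⇒  2A = 260, A = 130.
Then Σ (x_i + x_{i+1})·c_i = -1417, so x̄ = -1417 / (6·130) = -109/60.

-109/60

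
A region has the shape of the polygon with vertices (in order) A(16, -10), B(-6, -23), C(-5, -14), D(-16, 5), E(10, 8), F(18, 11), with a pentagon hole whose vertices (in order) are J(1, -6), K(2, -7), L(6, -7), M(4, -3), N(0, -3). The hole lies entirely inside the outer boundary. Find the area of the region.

Outer boundary:
Σ = (-428) + (-31) + (-249) + (-178) + (-34) + (-356) = -1276
Area = |Σ|/2 = 638.
Hole:
Apply the shoelace (surveyor's) formula: 2A = Σ (x_i·y_{i+1} − x_{i+1}·y_i), indices taken mod 5.
Σ = (5) + (28) + (10) + (-12) + (3) = 34
Area = |Σ|/2 = 17.
Net area = 638 − 17 = 621.

621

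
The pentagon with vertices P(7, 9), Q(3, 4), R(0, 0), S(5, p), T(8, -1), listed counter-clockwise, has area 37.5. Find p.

The doubled signed area Σ (x_i y_{i+1} − x_{i+1} y_i) is linear in p.
With p=0 it equals 75; the coefficient of p is -8 (from the two edges through S).
So -8·p + 75 = 2·37.5 = 75 ⇒ p = 0.

0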